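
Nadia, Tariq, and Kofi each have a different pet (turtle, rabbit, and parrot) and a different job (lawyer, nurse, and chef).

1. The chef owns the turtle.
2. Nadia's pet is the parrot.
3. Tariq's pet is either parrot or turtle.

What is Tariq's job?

With clues 1–3, lawyer and nurse are impossible for Tariq's job.
That leaves chef.

chef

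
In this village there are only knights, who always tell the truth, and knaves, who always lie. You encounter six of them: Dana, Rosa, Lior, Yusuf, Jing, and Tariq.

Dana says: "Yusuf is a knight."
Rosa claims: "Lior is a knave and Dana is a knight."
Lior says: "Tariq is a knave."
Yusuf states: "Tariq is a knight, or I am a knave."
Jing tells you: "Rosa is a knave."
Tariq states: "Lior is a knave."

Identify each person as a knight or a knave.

Consider Dana. Suppose Dana is a knave.
Then no assignment of the remaining roles makes every statement match its speaker's type — contradiction.
So Dana is a knight.
Consider Rosa. Suppose Rosa is a knave.
Then no assignment of the remaining roles makes every statement match its speaker's type — contradiction.
So Rosa is a knight.
With that fixed, Jing's statement is false, so Jing is a knave.
Consider Lior. Suppose Lior is a knight.
Then Rosa's statement comes out false, contradicting Rosa being a knight.
So Lior is a knave.
With that fixed, Tariq's statement is true, so Tariq is a knight.
With that fixed, Yusuf's statement is true, so Yusuf is a knight.

Dana: knight, Rosa: knight, Lior: knave, Yusuf: knight, Jing: knave, Tariq: knight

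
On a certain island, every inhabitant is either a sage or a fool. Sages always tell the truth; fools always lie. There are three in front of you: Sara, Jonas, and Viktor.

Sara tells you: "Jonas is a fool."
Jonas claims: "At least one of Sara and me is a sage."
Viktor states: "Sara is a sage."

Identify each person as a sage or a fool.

Consider Sara. Suppose Sara is a sage.
Then no assignment of the remaining roles makes every statement match its speaker's type — contradiction.
So Sara is a fool.
With that fixed, Viktor's statement is false, so Viktor is a fool.
Consider Jonas. Suppose Jonas is a fool.
Then Sara's statement comes out true, contradicting Sara being a fool.
So Jonas is a sage.

Sara: fool, Jonas: sage, Viktor: fool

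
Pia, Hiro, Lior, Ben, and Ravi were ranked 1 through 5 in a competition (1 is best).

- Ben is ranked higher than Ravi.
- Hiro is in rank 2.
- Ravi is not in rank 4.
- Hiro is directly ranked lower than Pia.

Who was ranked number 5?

With clue 1, Ben is ruled out for rank 5.
With clues 1–2, Hiro is ruled out for rank 5.
With clues 1–4, Lior and Pia are ruled out for rank 5.
So rank 5 is Ravi.

Ravi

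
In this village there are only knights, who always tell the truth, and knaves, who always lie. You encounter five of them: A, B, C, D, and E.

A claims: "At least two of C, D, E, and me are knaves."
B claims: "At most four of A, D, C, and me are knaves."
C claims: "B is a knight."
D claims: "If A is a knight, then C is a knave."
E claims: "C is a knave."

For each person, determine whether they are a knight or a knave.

A: knight, B: knight, C: knight, D: knave, E: knave

Regardless of anyone's role, B's statement is true, so B is a knight.
With that fixed, C's statement is true, so C is a knight.
With that fixed, E's statement is false, so E is a knave.
Consider A. Suppose A is a knave.
Then A's own statement would have to be false, but it can't be — contradiction.
So A is a knight.
With that fixed, D's statement is false, so D is a knave.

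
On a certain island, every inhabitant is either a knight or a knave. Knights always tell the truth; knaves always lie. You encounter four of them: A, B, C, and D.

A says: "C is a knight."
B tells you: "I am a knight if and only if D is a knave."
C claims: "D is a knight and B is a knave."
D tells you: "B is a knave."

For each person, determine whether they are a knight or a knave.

A: knave, B: knight, C: knave, D: knave

Consider A. Suppose A is a knight.
Then no assignment of the remaining roles makes every statement match its speaker's type — contradiction.
So A is a knave.
Consider B. Suppose B is a knave.
Then no assignment of the remaining roles makes every statement match its speaker's type — contradiction.
So B is a knight.
With that fixed, C's statement is false, so C is a knave.
With that fixed, D's statement is false, so D is a knave.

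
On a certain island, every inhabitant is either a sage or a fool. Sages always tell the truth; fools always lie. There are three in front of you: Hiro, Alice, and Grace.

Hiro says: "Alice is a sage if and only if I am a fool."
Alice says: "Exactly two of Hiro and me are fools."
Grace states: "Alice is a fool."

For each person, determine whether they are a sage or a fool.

Hiro: sage, Alice: fool, Grace: sage

Consider Hiro. Suppose Hiro is a fool.
Then whichever role Alice has, Alice's statement has the wrong truth value — contradiction.
So Hiro is a sage.
With that fixed, Alice's statement is false, so Alice is a fool.
With that fixed, Grace's statement is true, so Grace is a sage.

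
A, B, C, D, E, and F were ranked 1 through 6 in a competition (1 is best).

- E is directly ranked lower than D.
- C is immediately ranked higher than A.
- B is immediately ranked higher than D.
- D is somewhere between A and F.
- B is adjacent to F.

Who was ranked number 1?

F

With clue 1, E is ruled out for rank 1.
With clues 1–2, A is ruled out for rank 1.
With clues 1–3, D is ruled out for rank 1.
With clues 1–4, B is ruled out for rank 1.
With clues 1–5, C is ruled out for rank 1.
So rank 1 is F.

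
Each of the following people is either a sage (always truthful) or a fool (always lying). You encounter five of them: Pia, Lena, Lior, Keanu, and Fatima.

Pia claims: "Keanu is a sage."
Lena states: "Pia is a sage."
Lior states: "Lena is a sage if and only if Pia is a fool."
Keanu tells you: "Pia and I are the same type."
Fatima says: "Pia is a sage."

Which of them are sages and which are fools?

Consider Pia. Suppose Pia is a fool.
Then whichever role Keanu has, Keanu's statement has the wrong truth value — contradiction.
So Pia is a sage.
With that fixed, Lena's statement is true, so Lena is a sage.
With that fixed, Lior's statement is false, so Lior is a fool.
With that fixed, Fatima's statement is true, so Fatima is a sage.
Consider Keanu. Suppose Keanu is a fool.
Then Pia's statement comes out false, contradicting Pia being a sage.
So Keanu is a sage.

Pia: sage, Lena: sage, Lior: fool, Keanu: sage, Fatima: sage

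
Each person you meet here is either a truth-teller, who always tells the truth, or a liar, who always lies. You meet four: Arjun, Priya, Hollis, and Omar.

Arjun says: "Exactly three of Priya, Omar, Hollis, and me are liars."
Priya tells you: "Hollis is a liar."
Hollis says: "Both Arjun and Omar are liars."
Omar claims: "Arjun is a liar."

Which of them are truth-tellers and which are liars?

Arjun: liar, Priya: truth-teller, Hollis: liar, Omar: truth-teller

Consider Arjun. Suppose Arjun is a truth-teller.
Then no assignment of the remaining roles makes every statement match its speaker's type — contradiction.
So Arjun is a liar.
With that fixed, Omar's statement is true, so Omar is a truth-teller.
With that fixed, Hollis's statement is false, so Hollis is a liar.
With that fixed, Priya's statement is true, so Priya is a truth-teller.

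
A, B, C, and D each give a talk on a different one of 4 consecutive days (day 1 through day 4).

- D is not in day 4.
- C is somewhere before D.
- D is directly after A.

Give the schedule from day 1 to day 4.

C, A, D, B

From clue 1: D is in {1,2,3}.
From clues 1–2: C is in {1,2}.
From clues 1–3: C → day 1, A → day 2, D → day 3, B → day 4.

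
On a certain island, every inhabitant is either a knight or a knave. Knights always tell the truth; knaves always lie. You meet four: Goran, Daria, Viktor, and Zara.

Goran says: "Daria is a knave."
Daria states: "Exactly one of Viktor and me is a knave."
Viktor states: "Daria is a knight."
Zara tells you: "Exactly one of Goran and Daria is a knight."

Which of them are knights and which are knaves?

Goran: knight, Daria: knave, Viktor: knave, Zara: knight

Consider Goran. Suppose Goran is a knave.
Then no assignment of the remaining roles makes every statement match its speaker's type — contradiction.
So Goran is a knight.
Consider Daria. Suppose Daria is a knight.
Then Goran's statement comes out false, contradicting Goran being a knight.
So Daria is a knave.
With that fixed, Viktor's statement is false, so Viktor is a knave.
With that fixed, Zara's statement is true, so Zara is a knight.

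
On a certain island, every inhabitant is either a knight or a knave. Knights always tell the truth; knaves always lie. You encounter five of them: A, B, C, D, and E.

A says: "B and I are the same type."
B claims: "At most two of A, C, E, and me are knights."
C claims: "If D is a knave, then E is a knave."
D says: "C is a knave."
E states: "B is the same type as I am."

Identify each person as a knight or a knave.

Consider A. Suppose A is a knight.
Then no assignment of the remaining roles makes every statement match its speaker's type — contradiction.
So A is a knave.
Consider B. Suppose B is a knave.
Then A's statement comes out true, contradicting A being a knave.
So B is a knight.
Consider C. Suppose C is a knave.
Then no assignment of the remaining roles makes every statement match its speaker's type — contradiction.
So C is a knight.
With that fixed, D's statement is false, so D is a knave.
Consider E. Suppose E is a knight.
Then B's statement comes out false, contradicting B being a knight.
So E is a knave.

A: knave, B: knight, C: knight, D: knave, E: knave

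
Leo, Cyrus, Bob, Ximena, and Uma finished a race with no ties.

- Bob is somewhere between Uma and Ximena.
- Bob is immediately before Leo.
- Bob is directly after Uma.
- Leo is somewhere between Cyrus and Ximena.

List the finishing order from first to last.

Cyrus, Uma, Bob, Leo, Ximena

From clue 1: Bob is in {2,3,4}.
From clues 1–2: Leo is in {3,4}.
From clues 1–4: Cyrus → place 1, Uma → place 2, Bob → place 3, Leo → place 4, Ximena → place 5.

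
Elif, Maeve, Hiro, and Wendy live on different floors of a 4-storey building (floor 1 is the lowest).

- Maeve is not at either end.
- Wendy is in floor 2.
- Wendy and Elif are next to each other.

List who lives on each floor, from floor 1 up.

From clue 1: Maeve is in {2,3}.
From clues 1–2: Wendy → floor 2, Maeve → floor 3.
From clues 1–3: Elif → floor 1, Hiro → floor 4.

Elif, Wendy, Maeve, Hiro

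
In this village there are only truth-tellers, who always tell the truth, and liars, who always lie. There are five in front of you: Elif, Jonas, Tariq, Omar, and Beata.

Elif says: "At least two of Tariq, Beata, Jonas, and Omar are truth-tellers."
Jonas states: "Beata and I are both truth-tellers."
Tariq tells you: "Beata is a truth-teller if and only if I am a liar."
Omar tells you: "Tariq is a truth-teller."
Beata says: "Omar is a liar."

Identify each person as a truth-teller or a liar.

Consider Elif. Suppose Elif is a liar.
Then no assignment of the remaining roles makes every statement match its speaker's type — contradiction.
So Elif is a truth-teller.
Consider Jonas. Suppose Jonas is a truth-teller.
Then no assignment of the remaining roles makes every statement match its speaker's type — contradiction.
So Jonas is a liar.
Consider Tariq. Suppose Tariq is a liar.
Then no assignment of the remaining roles makes every statement match its speaker's type — contradiction.
So Tariq is a truth-teller.
With that fixed, Omar's statement is true, so Omar is a truth-teller.
With that fixed, Beata's statement is false, so Beata is a liar.

Elif: truth-teller, Jonas: liar, Tariq: truth-teller, Omar: truth-teller, Beata: liar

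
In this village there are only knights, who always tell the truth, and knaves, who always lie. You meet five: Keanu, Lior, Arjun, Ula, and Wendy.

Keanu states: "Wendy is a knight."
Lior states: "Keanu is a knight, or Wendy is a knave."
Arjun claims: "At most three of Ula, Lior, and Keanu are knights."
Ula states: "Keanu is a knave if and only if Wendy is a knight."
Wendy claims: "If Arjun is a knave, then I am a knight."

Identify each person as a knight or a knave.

Keanu: knight, Lior: knight, Arjun: knight, Ula: knave, Wendy: knight

Regardless of anyone's role, Arjun's statement is true, so Arjun is a knight.
With that fixed, Wendy's statement is true, so Wendy is a knight.
With that fixed, Keanu's statement is true, so Keanu is a knight.
With that fixed, Lior's statement is true, so Lior is a knight.
With that fixed, Ula's statement is false, so Ula is a knave.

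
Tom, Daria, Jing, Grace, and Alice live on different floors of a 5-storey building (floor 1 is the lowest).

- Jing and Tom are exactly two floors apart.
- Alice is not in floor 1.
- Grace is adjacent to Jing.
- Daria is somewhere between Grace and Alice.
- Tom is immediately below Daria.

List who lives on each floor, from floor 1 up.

From clues 1–2: Alice is in {2,3,4,5}.
From clues 1–4: Alice → floor 5.
From clues 1–5: Jing → floor 1, Grace → floor 2, Tom → floor 3, Daria → floor 4.

Jing, Grace, Tom, Daria, Alice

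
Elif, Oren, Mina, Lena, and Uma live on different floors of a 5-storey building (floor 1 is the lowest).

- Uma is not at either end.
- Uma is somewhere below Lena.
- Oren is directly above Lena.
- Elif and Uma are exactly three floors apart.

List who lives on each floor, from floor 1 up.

From clue 1: Uma is in {2,3,4}.
From clues 1–2: Lena is in {3,4,5}.
From clues 1–3: Oren is in {4,5}.
From clues 1–4: Mina → floor 1, Uma → floor 2, Lena → floor 3, Oren → floor 4, Elif → floor 5.

Mina, Uma, Lena, Oren, Elif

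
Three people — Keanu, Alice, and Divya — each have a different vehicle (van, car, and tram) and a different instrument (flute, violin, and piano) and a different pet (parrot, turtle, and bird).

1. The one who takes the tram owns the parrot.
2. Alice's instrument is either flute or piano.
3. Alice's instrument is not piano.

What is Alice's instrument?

With clues 1–2, violin is impossible for Alice's instrument.
With clues 1–3, piano is impossible for Alice's instrument.
That leaves flute.

flute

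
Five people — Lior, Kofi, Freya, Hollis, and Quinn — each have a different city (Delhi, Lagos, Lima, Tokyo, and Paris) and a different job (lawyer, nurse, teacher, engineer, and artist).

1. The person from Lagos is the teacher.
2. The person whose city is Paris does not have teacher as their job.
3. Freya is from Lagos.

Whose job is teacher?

With clues 1–3, Hollis, Kofi, Lior, and Quinn are impossible for the one with job teacher.
That leaves Freya.

Freya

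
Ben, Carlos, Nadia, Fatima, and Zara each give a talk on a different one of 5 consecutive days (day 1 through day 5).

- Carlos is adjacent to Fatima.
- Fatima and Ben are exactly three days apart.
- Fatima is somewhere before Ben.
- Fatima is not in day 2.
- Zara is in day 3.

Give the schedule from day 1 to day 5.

From clues 1–2: Ben is in {1,2,4,5}.
From clues 1–3: Ben is in {4,5}.
From clues 1–4: Fatima → day 1, Carlos → day 2, Ben → day 4.
From clues 1–5: Zara → day 3, Nadia → day 5.

Fatima, Carlos, Zara, Ben, Nadia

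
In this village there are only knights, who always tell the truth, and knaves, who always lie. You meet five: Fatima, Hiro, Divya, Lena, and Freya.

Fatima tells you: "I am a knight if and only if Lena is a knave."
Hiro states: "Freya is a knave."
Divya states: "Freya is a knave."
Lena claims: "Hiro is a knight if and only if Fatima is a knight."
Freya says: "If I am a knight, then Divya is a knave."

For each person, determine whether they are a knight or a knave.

Fatima: knight, Hiro: knave, Divya: knave, Lena: knave, Freya: knight

Consider Fatima. Suppose Fatima is a knave.
Then no assignment of the remaining roles makes every statement match its speaker's type — contradiction.
So Fatima is a knight.
Consider Hiro. Suppose Hiro is a knight.
Then no assignment of the remaining roles makes every statement match its speaker's type — contradiction.
So Hiro is a knave.
With that fixed, Lena's statement is false, so Lena is a knave.
Consider Divya. Suppose Divya is a knight.
Then whichever role Freya has, Freya's statement has the wrong truth value — contradiction.
So Divya is a knave.
With that fixed, Freya's statement is true, so Freya is a knight.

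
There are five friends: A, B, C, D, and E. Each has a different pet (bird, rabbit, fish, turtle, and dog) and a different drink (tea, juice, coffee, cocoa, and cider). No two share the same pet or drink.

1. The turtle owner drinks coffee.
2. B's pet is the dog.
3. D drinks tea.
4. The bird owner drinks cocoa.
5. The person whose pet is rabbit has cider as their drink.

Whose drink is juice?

B

With clues 1–3, D is impossible for the one with drink juice.
With clues 1–5, A, C, and E are impossible for the one with drink juice.
That leaves B.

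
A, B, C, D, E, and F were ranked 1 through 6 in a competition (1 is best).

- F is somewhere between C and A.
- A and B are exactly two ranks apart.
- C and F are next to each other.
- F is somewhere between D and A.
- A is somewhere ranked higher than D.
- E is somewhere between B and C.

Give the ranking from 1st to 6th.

From clue 1: F is in {2,3,4,5}.
From clues 1–3: C is in {1,2,5,6}.
From clues 1–4: C is in {2,5}.
From clues 1–5: E → rank 2, F → rank 4, C → rank 5, D → rank 6.
From clues 1–6: B → rank 1, A → rank 3.

B, E, A, F, C, D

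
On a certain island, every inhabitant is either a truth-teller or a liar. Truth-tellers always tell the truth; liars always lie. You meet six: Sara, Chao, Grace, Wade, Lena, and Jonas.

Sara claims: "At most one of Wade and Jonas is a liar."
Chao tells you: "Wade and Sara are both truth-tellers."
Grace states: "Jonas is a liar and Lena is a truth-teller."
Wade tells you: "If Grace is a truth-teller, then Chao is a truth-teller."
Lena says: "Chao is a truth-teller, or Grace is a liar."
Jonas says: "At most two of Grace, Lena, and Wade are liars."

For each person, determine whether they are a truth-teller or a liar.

Consider Sara. Suppose Sara is a liar.
Then no assignment of the remaining roles makes every statement match its speaker's type — contradiction.
So Sara is a truth-teller.
Consider Chao. Suppose Chao is a liar.
Then no assignment of the remaining roles makes every statement match its speaker's type — contradiction.
So Chao is a truth-teller.
With that fixed, Wade's statement is true, so Wade is a truth-teller.
With that fixed, Lena's statement is true, so Lena is a truth-teller.
With that fixed, Jonas's statement is true, so Jonas is a truth-teller.
With that fixed, Grace's statement is false, so Grace is a liar.

Sara: truth-teller, Chao: truth-teller, Grace: liar, Wade: truth-teller, Lena: truth-teller, Jonas: truth-teller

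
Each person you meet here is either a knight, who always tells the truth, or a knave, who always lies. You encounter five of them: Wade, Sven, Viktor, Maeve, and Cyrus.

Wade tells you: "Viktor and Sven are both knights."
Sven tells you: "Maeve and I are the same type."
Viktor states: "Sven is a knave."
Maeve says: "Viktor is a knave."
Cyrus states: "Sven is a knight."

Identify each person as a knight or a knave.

Consider Wade. Suppose Wade is a knight.
Then no assignment of the remaining roles makes every statement match its speaker's type — contradiction.
So Wade is a knave.
Consider Sven. Suppose Sven is a knave.
Then no assignment of the remaining roles makes every statement match its speaker's type — contradiction.
So Sven is a knight.
With that fixed, Viktor's statement is false, so Viktor is a knave.
With that fixed, Maeve's statement is true, so Maeve is a knight.
With that fixed, Cyrus's statement is true, so Cyrus is a knight.

Wade: knave, Sven: knight, Viktor: knave, Maeve: knight, Cyrus: knight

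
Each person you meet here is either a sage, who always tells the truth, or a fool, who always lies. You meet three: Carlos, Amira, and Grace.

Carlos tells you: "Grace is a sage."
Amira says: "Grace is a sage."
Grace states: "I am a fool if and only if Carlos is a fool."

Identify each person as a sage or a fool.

Consider Carlos. Suppose Carlos is a fool.
Then whichever role Grace has, Grace's statement has the wrong truth value — contradiction.
So Carlos is a sage.
Consider Amira. Suppose Amira is a fool.
Then no assignment of the remaining roles makes every statement match its speaker's type — contradiction.
So Amira is a sage.
Consider Grace. Suppose Grace is a fool.
Then Carlos's statement comes out false, contradicting Carlos being a sage.
So Grace is a sage.

Carlos: sage, Amira: sage, Grace: sage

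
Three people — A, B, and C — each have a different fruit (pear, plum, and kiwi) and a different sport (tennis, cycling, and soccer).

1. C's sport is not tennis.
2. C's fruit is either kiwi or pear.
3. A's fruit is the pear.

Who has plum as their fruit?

With clues 1–2, C is impossible for the one with fruit plum.
With clues 1–3, A is impossible for the one with fruit plum.
That leaves B.

B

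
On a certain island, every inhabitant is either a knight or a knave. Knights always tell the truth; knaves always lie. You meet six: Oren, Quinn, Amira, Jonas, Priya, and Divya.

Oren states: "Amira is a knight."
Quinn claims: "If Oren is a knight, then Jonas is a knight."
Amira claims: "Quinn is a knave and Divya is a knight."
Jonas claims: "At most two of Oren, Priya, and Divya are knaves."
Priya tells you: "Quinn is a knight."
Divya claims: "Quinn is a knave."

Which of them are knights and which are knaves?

Oren: knave, Quinn: knight, Amira: knave, Jonas: knight, Priya: knight, Divya: knave

Consider Oren. Suppose Oren is a knight.
Then no assignment of the remaining roles makes every statement match its speaker's type — contradiction.
So Oren is a knave.
With that fixed, Quinn's statement is true, so Quinn is a knight.
With that fixed, Amira's statement is false, so Amira is a knave.
With that fixed, Priya's statement is true, so Priya is a knight.
With that fixed, Divya's statement is false, so Divya is a knave.
With that fixed, Jonas's statement is true, so Jonas is a knight.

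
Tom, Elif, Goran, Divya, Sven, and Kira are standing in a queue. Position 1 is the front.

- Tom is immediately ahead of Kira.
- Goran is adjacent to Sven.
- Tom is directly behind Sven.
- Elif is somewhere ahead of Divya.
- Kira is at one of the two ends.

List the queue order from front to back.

From clue 1: Tom is in {1,2,3,4,5}.
From clues 1–3: Tom is in {3,4,5}.
From clues 1–4: Elif is in {1,5}.
From clues 1–5: Elif → position 1, Divya → position 2, Goran → position 3, Sven → position 4, Tom → position 5, Kira → position 6.

Elif, Divya, Goran, Sven, Tom, Kira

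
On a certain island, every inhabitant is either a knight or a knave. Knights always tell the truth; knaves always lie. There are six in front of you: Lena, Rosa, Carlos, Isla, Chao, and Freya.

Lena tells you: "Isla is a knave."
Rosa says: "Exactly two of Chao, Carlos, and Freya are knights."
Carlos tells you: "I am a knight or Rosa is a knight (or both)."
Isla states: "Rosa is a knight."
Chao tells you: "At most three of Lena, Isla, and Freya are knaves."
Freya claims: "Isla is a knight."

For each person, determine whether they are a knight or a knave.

Regardless of anyone's role, Chao's statement is true, so Chao is a knight.
Consider Lena. Suppose Lena is a knave.
Then no assignment of the remaining roles makes every statement match its speaker's type — contradiction.
So Lena is a knight.
Consider Rosa. Suppose Rosa is a knight.
Then no assignment of the remaining roles makes every statement match its speaker's type — contradiction.
So Rosa is a knave.
With that fixed, Isla's statement is false, so Isla is a knave.
With that fixed, Freya's statement is false, so Freya is a knave.
Consider Carlos. Suppose Carlos is a knight.
Then Rosa's statement comes out true, contradicting Rosa being a knave.
So Carlos is a knave.

Lena: knight, Rosa: knave, Carlos: knave, Isla: knave, Chao: knight, Freya: knave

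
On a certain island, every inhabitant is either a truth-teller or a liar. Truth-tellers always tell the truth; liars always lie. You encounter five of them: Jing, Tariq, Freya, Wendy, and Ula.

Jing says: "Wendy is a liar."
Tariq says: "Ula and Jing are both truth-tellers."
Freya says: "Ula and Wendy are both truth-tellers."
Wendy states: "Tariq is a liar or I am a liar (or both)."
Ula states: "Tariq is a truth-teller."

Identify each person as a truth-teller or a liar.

Jing: liar, Tariq: liar, Freya: liar, Wendy: truth-teller, Ula: liar

Consider Jing. Suppose Jing is a truth-teller.
Then no assignment of the remaining roles makes every statement match its speaker's type — contradiction.
So Jing is a liar.
With that fixed, Tariq's statement is false, so Tariq is a liar.
With that fixed, Wendy's statement is true, so Wendy is a truth-teller.
With that fixed, Ula's statement is false, so Ula is a liar.
With that fixed, Freya's statement is false, so Freya is a liar.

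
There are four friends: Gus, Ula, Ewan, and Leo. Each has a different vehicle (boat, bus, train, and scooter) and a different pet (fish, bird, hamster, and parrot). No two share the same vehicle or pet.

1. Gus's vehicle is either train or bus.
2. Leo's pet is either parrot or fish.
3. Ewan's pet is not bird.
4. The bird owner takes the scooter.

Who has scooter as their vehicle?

Ula

Clue 1 rules out Gus for the one with vehicle scooter.
With clues 1–4, Ewan and Leo are impossible for the one with vehicle scooter.
That leaves Ula.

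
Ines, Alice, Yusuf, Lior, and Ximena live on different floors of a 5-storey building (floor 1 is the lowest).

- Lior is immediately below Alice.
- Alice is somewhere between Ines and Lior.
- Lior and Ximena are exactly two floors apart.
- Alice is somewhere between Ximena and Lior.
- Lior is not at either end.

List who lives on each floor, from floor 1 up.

From clue 1: Alice is in {2,3,4,5}.
From clues 1–2: Ines is in {3,4,5}.
From clues 1–3: Ines is in {4,5}.
From clues 1–5: Yusuf → floor 1, Lior → floor 2, Alice → floor 3, Ximena → floor 4, Ines → floor 5.

Yusuf, Lior, Alice, Ximena, Ines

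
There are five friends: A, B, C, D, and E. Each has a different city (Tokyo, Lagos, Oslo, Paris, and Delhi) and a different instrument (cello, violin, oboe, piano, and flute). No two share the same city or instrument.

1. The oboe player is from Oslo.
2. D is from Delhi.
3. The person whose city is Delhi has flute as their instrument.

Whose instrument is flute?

With clues 1–3, A, B, C, and E are impossible for the one with instrument flute.
That leaves D.

D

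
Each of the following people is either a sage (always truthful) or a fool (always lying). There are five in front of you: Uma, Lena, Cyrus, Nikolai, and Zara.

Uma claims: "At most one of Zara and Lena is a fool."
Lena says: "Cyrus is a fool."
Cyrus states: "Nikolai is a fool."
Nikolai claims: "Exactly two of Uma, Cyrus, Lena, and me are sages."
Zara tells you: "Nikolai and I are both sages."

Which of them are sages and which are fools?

Uma: fool, Lena: fool, Cyrus: sage, Nikolai: fool, Zara: fool

Consider Uma. Suppose Uma is a sage.
Then no assignment of the remaining roles makes every statement match its speaker's type — contradiction.
So Uma is a fool.
Consider Lena. Suppose Lena is a sage.
Then Uma's statement comes out true, contradicting Uma being a fool.
So Lena is a fool.
Consider Cyrus. Suppose Cyrus is a fool.
Then Lena's statement comes out true, contradicting Lena being a fool.
So Cyrus is a sage.
Consider Nikolai. Suppose Nikolai is a sage.
Then Cyrus's statement comes out false, contradicting Cyrus being a sage.
So Nikolai is a fool.
With that fixed, Zara's statement is false, so Zara is a fool.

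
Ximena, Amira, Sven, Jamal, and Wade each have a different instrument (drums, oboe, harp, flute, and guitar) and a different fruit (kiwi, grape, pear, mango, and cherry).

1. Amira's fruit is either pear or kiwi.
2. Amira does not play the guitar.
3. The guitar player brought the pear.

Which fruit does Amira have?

kiwi

Clue 1 rules out cherry, grape, and mango for Amira's fruit.
With clues 1–3, pear is impossible for Amira's fruit.
That leaves kiwi.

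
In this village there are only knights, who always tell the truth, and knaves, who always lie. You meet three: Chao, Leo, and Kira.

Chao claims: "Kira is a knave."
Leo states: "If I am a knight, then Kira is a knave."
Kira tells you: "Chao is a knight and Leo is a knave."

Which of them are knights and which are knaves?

Consider Chao. Suppose Chao is a knave.
Then no assignment of the remaining roles makes every statement match its speaker's type — contradiction.
So Chao is a knight.
Consider Leo. Suppose Leo is a knave.
Then Leo's own statement would have to be false, but it can't be — contradiction.
So Leo is a knight.
With that fixed, Kira's statement is false, so Kira is a knave.

Chao: knight, Leo: knight, Kira: knave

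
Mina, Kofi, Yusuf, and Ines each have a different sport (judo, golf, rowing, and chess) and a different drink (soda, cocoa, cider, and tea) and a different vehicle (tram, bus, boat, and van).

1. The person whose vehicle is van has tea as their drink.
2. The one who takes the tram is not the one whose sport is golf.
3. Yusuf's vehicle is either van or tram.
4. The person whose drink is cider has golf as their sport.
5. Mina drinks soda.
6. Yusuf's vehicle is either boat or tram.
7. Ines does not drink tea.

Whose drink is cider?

With clues 1–4, Yusuf is impossible for the one with drink cider.
With clues 1–5, Mina is impossible for the one with drink cider.
With clues 1–7, Kofi is impossible for the one with drink cider.
That leaves Ines.

Ines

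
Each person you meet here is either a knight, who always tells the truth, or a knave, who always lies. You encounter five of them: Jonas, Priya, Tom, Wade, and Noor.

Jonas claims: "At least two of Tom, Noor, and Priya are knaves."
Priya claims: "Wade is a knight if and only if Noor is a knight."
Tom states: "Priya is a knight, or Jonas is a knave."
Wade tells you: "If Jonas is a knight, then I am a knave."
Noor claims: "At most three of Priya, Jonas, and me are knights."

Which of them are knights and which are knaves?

Jonas: knave, Priya: knight, Tom: knight, Wade: knight, Noor: knight

Regardless of anyone's role, Noor's statement is true, so Noor is a knight.
Consider Jonas. Suppose Jonas is a knight.
Then whichever role Wade has, Wade's statement has the wrong truth value — contradiction.
So Jonas is a knave.
With that fixed, Tom's statement is true, so Tom is a knight.
With that fixed, Wade's statement is true, so Wade is a knight.
With that fixed, Priya's statement is true, so Priya is a knight.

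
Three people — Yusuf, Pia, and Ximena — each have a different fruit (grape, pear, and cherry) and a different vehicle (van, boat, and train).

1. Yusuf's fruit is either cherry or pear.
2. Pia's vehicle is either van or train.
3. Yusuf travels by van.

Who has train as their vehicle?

Pia

With clues 1–3, Ximena and Yusuf are impossible for the one with vehicle train.
That leaves Pia.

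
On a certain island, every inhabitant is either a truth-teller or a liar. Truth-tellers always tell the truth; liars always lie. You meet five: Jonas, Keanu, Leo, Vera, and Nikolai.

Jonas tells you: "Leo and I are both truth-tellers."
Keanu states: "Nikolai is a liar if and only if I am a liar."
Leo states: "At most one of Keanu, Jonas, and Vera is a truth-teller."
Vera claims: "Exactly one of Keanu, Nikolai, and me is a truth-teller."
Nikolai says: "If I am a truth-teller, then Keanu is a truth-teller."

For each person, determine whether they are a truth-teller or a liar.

Jonas: liar, Keanu: truth-teller, Leo: truth-teller, Vera: liar, Nikolai: truth-teller

Consider Jonas. Suppose Jonas is a truth-teller.
Then no assignment of the remaining roles makes every statement match its speaker's type — contradiction.
So Jonas is a liar.
Consider Keanu. Suppose Keanu is a liar.
Then whichever role Nikolai has, Nikolai's statement has the wrong truth value — contradiction.
So Keanu is a truth-teller.
With that fixed, Nikolai's statement is true, so Nikolai is a truth-teller.
With that fixed, Vera's statement is false, so Vera is a liar.
With that fixed, Leo's statement is true, so Leo is a truth-teller.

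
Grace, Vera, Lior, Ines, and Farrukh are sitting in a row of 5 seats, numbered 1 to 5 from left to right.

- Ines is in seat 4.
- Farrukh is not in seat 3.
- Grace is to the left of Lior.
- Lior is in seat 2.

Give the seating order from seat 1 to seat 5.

From clue 1: Ines → seat 4.
From clues 1–2: Farrukh is in {1,2,5}.
From clues 1–3: Grace is in {1,2,3}.
From clues 1–4: Grace → seat 1, Lior → seat 2, Vera → seat 3, Farrukh → seat 5.

Grace, Lior, Vera, Ines, Farrukh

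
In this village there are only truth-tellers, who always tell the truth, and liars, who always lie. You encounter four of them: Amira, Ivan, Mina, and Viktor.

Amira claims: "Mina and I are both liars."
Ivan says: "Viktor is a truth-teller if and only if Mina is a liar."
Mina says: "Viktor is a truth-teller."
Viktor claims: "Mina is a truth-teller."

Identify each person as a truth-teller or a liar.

Amira: liar, Ivan: liar, Mina: truth-teller, Viktor: truth-teller

Consider Amira. Suppose Amira is a truth-teller.
Then Amira's own statement would have to be true, but it can't be — contradiction.
So Amira is a liar.
Consider Ivan. Suppose Ivan is a truth-teller.
Then no assignment of the remaining roles makes every statement match its speaker's type — contradiction.
So Ivan is a liar.
Consider Mina. Suppose Mina is a liar.
Then Amira's statement comes out true, contradicting Amira being a liar.
So Mina is a truth-teller.
With that fixed, Viktor's statement is true, so Viktor is a truth-teller.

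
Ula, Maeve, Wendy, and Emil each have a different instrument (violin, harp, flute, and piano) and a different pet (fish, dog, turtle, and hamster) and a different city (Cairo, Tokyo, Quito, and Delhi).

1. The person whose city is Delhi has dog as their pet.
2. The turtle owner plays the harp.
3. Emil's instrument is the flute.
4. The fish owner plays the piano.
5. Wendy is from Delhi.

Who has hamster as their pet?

With clues 1–5, Maeve, Ula, and Wendy are impossible for the one with pet hamster.
That leaves Emil.

Emil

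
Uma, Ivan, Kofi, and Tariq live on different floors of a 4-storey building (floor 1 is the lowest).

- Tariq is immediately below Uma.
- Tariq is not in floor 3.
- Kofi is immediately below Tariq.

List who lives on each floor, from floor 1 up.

From clue 1: Uma is in {2,3,4}.
From clues 1–2: Uma is in {2,3}.
From clues 1–3: Kofi → floor 1, Tariq → floor 2, Uma → floor 3, Ivan → floor 4.

Kofi, Tariq, Uma, Ivan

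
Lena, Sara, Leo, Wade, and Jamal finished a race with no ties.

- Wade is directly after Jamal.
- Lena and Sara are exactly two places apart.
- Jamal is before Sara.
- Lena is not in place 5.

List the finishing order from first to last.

Jamal, Wade, Lena, Leo, Sara

From clue 1: Wade is in {2,3,4,5}.
From clues 1–2: Leo is in {2,4}.
From clues 1–3: Jamal → place 1, Wade → place 2, Leo → place 4.
From clues 1–4: Lena → place 3, Sara → place 5.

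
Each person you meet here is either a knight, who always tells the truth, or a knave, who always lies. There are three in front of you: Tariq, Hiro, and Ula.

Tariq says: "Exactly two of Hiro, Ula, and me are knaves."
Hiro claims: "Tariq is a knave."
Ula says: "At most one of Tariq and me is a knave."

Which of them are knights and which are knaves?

Consider Tariq. Suppose Tariq is a knight.
Then no assignment of the remaining roles makes every statement match its speaker's type — contradiction.
So Tariq is a knave.
With that fixed, Hiro's statement is true, so Hiro is a knight.
Consider Ula. Suppose Ula is a knave.
Then Tariq's statement comes out true, contradicting Tariq being a knave.
So Ula is a knight.

Tariq: knave, Hiro: knight, Ula: knight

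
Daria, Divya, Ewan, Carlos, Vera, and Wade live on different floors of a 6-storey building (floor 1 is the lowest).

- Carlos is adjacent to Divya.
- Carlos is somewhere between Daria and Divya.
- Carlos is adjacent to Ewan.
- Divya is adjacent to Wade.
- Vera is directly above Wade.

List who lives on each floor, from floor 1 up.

From clues 1–2: Carlos is in {2,3,4,5}.
From clues 1–3: Ewan is in {2,3,4,5}.
From clues 1–4: Carlos is in {3,4}.
From clues 1–5: Daria → floor 1, Ewan → floor 2, Carlos → floor 3, Divya → floor 4, Wade → floor 5, Vera → floor 6.

Daria, Ewan, Carlos, Divya, Wade, Vera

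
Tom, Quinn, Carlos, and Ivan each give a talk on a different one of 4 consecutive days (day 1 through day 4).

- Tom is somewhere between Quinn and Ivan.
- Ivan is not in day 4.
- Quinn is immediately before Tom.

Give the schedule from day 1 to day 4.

From clue 1: Tom is in {2,3}.
From clues 1–3: Quinn → day 1, Tom → day 2, Ivan → day 3, Carlos → day 4.

Quinn, Tom, Ivan, Carlos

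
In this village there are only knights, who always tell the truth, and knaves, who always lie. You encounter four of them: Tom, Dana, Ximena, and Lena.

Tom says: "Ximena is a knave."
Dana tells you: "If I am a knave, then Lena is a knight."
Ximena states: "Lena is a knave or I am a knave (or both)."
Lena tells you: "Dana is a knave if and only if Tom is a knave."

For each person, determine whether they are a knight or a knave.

Tom: knave, Dana: knight, Ximena: knight, Lena: knave

Consider Tom. Suppose Tom is a knight.
Then no assignment of the remaining roles makes every statement match its speaker's type — contradiction.
So Tom is a knave.
Consider Dana. Suppose Dana is a knave.
Then no assignment of the remaining roles makes every statement match its speaker's type — contradiction.
So Dana is a knight.
With that fixed, Lena's statement is false, so Lena is a knave.
With that fixed, Ximena's statement is true, so Ximena is a knight.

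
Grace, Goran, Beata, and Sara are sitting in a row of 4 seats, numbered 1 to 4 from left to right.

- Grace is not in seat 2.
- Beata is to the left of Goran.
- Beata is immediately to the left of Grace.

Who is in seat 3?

Grace

With clues 1–3, Beata, Goran, and Sara are ruled out for seat 3.
So seat 3 is Grace.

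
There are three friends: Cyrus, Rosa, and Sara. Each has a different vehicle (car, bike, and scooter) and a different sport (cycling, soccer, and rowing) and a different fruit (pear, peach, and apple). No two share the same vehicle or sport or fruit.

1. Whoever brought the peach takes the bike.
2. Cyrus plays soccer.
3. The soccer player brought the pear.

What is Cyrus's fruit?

pear

With clues 1–3, apple and peach are impossible for Cyrus's fruit.
That leaves pear.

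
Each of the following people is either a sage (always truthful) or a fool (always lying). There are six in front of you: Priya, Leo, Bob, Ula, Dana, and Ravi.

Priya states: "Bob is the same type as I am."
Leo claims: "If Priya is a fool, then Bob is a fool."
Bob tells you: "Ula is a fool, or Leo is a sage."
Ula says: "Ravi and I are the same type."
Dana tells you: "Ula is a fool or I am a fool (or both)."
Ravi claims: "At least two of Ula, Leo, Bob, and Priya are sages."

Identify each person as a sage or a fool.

Priya: sage, Leo: sage, Bob: sage, Ula: fool, Dana: sage, Ravi: sage

Consider Priya. Suppose Priya is a fool.
Then no assignment of the remaining roles makes every statement match its speaker's type — contradiction.
So Priya is a sage.
With that fixed, Leo's statement is true, so Leo is a sage.
With that fixed, Bob's statement is true, so Bob is a sage.
With that fixed, Ravi's statement is true, so Ravi is a sage.
Consider Ula. Suppose Ula is a sage.
Then whichever role Dana has, Dana's statement has the wrong truth value — contradiction.
So Ula is a fool.
With that fixed, Dana's statement is true, so Dana is a sage.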